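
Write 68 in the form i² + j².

We need to find integers i, j > 0 such that i² + j² = 68.
Trying i = 2: j² = 68 - 2² = 68 - 4 = 64
j = 8
Check: 2² + 8² = 4 + 64 = 68 ✓

68 = 2² + 8²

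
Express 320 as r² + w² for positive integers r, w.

We need to find integers r, w > 0 such that r² + w² = 320.
Trying r = 8: w² = 320 - 8² = 320 - 64 = 256
w = 16
Check: 8² + 16² = 64 + 256 = 320 ✓

320 = 8² + 16²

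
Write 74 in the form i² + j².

We need to find integers i, j > 0 such that i² + j² = 74.
Trying i = 5: j² = 74 - 5² = 74 - 25 = 49
j = 7
Check: 5² + 7² = 25 + 49 = 74 ✓

74 = 5² + 7²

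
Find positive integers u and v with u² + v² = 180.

We need to find integers u, v > 0 such that u² + v² = 180.
Trying u = 6: v² = 180 - 6² = 180 - 36 = 144
v = 12
Check: 6² + 12² = 36 + 144 = 180 ✓

180 = 6² + 12²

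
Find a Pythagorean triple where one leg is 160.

We need the other leg and hypotenuse such that 160² + x² = c².
Take x = 78, c = 178: 160² + 78² = 25600 + 6084 = 31684 = 178² ✓
Triple: (78, 160, 178)

(78, 160, 178)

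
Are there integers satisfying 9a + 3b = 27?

Step 1: Compute gcd(9, 3).
gcd(9, 3) = 3

Step 2: Check divisibility.
Does 3 divide 27? 27 = 3 x 9, so yes.

By the theorem on linear Diophantine equations, 9a + 3b = 27 has integer solutions if and only if gcd(9, 3) divides 27. Since 3 | 27, solutions exist.

Yes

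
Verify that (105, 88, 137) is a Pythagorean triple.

Compute a² + b²:
105² + 88² = 11025 + 7744 = 18769
Compute c²:
137² = 18769
Since 18769 = 18769, it is a Pythagorean triple.

Yes, it is a Pythagorean triple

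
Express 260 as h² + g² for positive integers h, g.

We need to find integers h, g > 0 such that h² + g² = 260.
Trying h = 2: g² = 260 - 2² = 260 - 4 = 256
g = 16
Check: 2² + 16² = 4 + 256 = 260 ✓

260 = 2² + 16²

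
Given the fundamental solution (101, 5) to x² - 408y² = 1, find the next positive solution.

Solutions to x² - Dy² = 1 are generated by powers of (x₀ + y₀√D).
The next solution satisfies x₁ + y₁√408 = (x₀ + y₀√408)², giving:
x₁ = x₀² + 408y₀² = 101² + 408·5² = 10201 + 10200 = 20401
y₁ = 2x₀y₀ = 2·101·5 = 1010

Verify: 20401² - 408·1010² = 416200801 - 416200800 = 1 ✓

x = 20401, y = 1010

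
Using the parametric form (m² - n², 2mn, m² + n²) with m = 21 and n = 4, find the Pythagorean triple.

a = m² - n² = 21² - 4² = 441 - 16 = 425
b = 2mn = 2·21·4 = 168
c = m² + n² = 441 + 16 = 457
Verify: 425² + 168² = 180625 + 28224 = 208849 = 457² ✓

(425, 168, 457)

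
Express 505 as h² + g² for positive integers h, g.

We need to find integers h, g > 0 such that h² + g² = 505.
Trying h = 8: g² = 505 - 8² = 505 - 64 = 441
g = 21
Check: 8² + 21² = 64 + 441 = 505 ✓

505 = 8² + 21²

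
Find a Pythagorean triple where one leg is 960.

We need the other leg and hypotenuse such that 960² + x² = c².
Take x = 644, c = 1156: 960² + 644² = 921600 + 414736 = 1336336 = 1156² ✓
Triple: (644, 960, 1156)

(644, 960, 1156)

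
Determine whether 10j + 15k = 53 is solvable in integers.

Step 1: Compute gcd(10, 15).
gcd(10, 15) = 5

Step 2: Check divisibility.
Does 5 divide 53? 53 = 5 x 10 + 3, so no.

By the theorem on linear Diophantine equations, 10j + 15k = 53 has integer solutions if and only if gcd(10, 15) divides 53. Since 5 does not divide 53, no solutions exist.

No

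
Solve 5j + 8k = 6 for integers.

Step 1: Check solvability.
gcd(5, 8) = 1
Since 1 divides 6, solutions exist.

Step 2: Apply extended Euclidean algorithm to find gcd.
We find integers such that 5*x0 + 8*y0 = 1

Step 3: Scale the particular solution.
Multiply by 6/1 = 6:
j = -18, k = 12

Step 4: Verify.
5*(-18) + 8*(12) = 6 = 6 ✓

j = -18, k = 12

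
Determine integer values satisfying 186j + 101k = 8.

Step 1: Check solvability.
gcd(186, 101) = 1
Since 1 divides 8, solutions exist.

Step 2: Apply extended Euclidean algorithm to find gcd.
We find integers such that 186*x0 + 101*y0 = 1

Step 3: Scale the particular solution.
Multiply by 8/1 = 8:
j = -152, k = 280

Step 4: Verify.
186*(-152) + 101*(280) = 8 = 8 ✓

j = -152, k = 280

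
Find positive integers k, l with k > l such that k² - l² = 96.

Factor: k² - l² = (k+l)(k-l) = 96.
We need two factors of 96 with the same parity.
Use k+l = 48 and k-l = 2 (product 48·2 = 96).
Adding: 2k = 50, so k = 25.
Subtracting: 2l = 46, so l = 23.
Check: 25² - 23² = 625 - 529 = 96 ✓

k = 25, l = 23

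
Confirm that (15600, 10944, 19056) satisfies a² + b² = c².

Compute a² + b² = 15600² + 10944² = 243360000 + 119771136 = 363131136
Compute c² = 19056² = 363131136
Since 363131136 = 363131136, confirmed.

Yes, it is a Pythagorean triple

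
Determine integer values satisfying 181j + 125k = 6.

Step 1: Check solvability.
gcd(181, 125) = 1
Since 1 divides 6, solutions exist.

Step 2: Apply extended Euclidean algorithm to find gcd.
We find integers such that 181*x0 + 125*y0 = 1

Step 3: Scale the particular solution.
Multiply by 6/1 = 6:
j = -174, k = 252

Step 4: Verify.
181*(-174) + 125*(252) = 6 = 6 ✓

j = -174, k = 252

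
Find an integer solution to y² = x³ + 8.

Try small integer x values and check whether x³ + 8 is a perfect square.
x = 2: x³ + 8 = 2³ + 8 = 8 + 8 = 16
Is 16 a perfect square? 4² = 16 ✓
So (x, y) = (2, 4) is a solution.

x = 2, y = 4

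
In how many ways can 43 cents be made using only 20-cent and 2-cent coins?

We need non-negative integers (x, y) with 20x + 2y = 43.
For each x from 0 to 2, check if (43 - 20x) is a non-negative multiple of 2.
Solutions (x, y): none
Count: 0

0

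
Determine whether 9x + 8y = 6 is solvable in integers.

Step 1: Compute gcd(9, 8).
gcd(9, 8) = 1

Step 2: Check divisibility.
Does 1 divide 6? 6 = 1 x 6, so yes.

By the theorem on linear Diophantine equations, 9x + 8y = 6 has integer solutions if and only if gcd(9, 8) divides 6. Since 1 | 6, solutions exist.

Yes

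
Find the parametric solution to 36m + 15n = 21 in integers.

Step 1: Compute gcd(36, 15) = 3.
Since 3 divides 21, solutions exist.

Step 2: Find a particular solution using extended Euclidean algorithm.
We get m₀ = -14, n₀ = 35.
Check: 36*-14 + 15*35 = 21 = 21 ✓

Step 3: Write the general solution.
m = -14 + (15/3)t = -14 + 5t
n = 35 - (36/3)t = 35 - 12t
for any integer t.

m = -14 + 5t, n = 35 - 12t for integer t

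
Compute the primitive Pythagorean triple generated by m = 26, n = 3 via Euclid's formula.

a = m² - n² = 26² - 3² = 676 - 9 = 667
b = 2mn = 2·26·3 = 156
c = m² + n² = 676 + 9 = 685
Verify: 667² + 156² = 444889 + 24336 = 469225 = 685² ✓

(667, 156, 685)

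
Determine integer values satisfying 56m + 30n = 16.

Step 1: Check solvability.
gcd(56, 30) = 2
Since 2 divides 16, solutions exist.

Step 2: Apply extended Euclidean algorithm to find gcd.
We find integers such that 56*x0 + 30*y0 = 2

Step 3: Scale the particular solution.
Multiply by 16/2 = 8:
m = 56, n = -104

Step 4: Verify.
56*(56) + 30*(-104) = 16 = 16 ✓

m = 56, n = -104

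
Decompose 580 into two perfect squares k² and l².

We need to find integers k, l > 0 such that k² + l² = 580.
Trying k = 2: l² = 580 - 2² = 580 - 4 = 576
l = 24
Check: 2² + 24² = 4 + 576 = 580 ✓

580 = 2² + 24²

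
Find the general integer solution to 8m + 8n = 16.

Step 1: Compute gcd(8, 8) = 8.
Since 8 divides 16, solutions exist.

Step 2: Find a particular solution using extended Euclidean algorithm.
We get m₀ = 0, n₀ = 2.
Check: 8*0 + 8*2 = 16 = 16 ✓

Step 3: Write the general solution.
m = 0 + (8/8)t = 0 + 1t
n = 2 - (8/8)t = 2 - 1t
for any integer t.

m = 0 + 1t, n = 2 - 1t for integer t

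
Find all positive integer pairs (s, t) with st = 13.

The positive divisors of 13 are: 1, 13.
Each divisor d gives the pair (d, 13/d):
(1, 13), (13, 1)

(1, 13), (13, 1)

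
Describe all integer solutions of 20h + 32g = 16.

Step 1: Compute gcd(20, 32) = 4.
Since 4 divides 16, solutions exist.

Step 2: Find a particular solution using extended Euclidean algorithm.
We get h₀ = -12, g₀ = 8.
Check: 20*-12 + 32*8 = 16 = 16 ✓

Step 3: Write the general solution.
h = -12 + (32/4)t = -12 + 8t
g = 8 - (20/4)t = 8 - 5t
for any integer t.

h = -12 + 8t, g = 8 - 5t for integer t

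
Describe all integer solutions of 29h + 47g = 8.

Step 1: Compute gcd(29, 47) = 1.
Since 1 divides 8, solutions exist.

Step 2: Find a particular solution using extended Euclidean algorithm.
We get h₀ = 104, g₀ = -64.
Check: 29*104 + 47*-64 = 8 = 8 ✓

Step 3: Write the general solution.
h = 104 + (47/1)t = 104 + 47t
g = -64 - (29/1)t = -64 - 29t
for any integer t.

h = 104 + 47t, g = -64 - 29t for integer t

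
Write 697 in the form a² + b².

We need to find integers a, b > 0 such that a² + b² = 697.
Trying a = 11: b² = 697 - 11² = 697 - 121 = 576
b = 24
Check: 11² + 24² = 121 + 576 = 697 ✓

697 = 11² + 24²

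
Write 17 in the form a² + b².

We need to find integers a, b > 0 such that a² + b² = 17.
Trying a = 1: b² = 17 - 1² = 17 - 1 = 16
b = 4
Check: 1² + 4² = 1 + 16 = 17 ✓

17 = 1² + 4²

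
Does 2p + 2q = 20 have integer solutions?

Step 1: Compute gcd(2, 2).
gcd(2, 2) = 2

Step 2: Check divisibility.
Does 2 divide 20? 20 = 2 x 10, so yes.

By the theorem on linear Diophantine equations, 2p + 2q = 20 has integer solutions if and only if gcd(2, 2) divides 20. Since 2 | 20, solutions exist.

Yes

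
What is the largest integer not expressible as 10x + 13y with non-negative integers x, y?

For two coprime denominations a and b, the Frobenius number (largest value not representable as a non-negative combination) is ab - a - b.
Here gcd(10, 13) = 1, so they are coprime.
F(10, 13) = 10·13 - 10 - 13 = 130 - 23 = 107

107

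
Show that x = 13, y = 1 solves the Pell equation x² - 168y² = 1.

Compute x² = 13² = 169
Compute 168y² = 168·1² = 168·1 = 168
x² - 168y² = 169 - 168 = 1
Since this equals 1, (13, 1) is a solution.

Yes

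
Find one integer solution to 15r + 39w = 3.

Step 1: Check solvability.
gcd(15, 39) = 3
Since 3 divides 3, solutions exist.

Step 2: Apply extended Euclidean algorithm to find gcd.
We find integers such that 15*x0 + 39*y0 = 3

Step 3: Scale the particular solution.
Multiply by 3/3 = 1:
r = -5, w = 2

Step 4: Verify.
15*(-5) + 39*(2) = 3 = 3 ✓

r = -5, w = 2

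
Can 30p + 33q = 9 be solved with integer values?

Step 1: Compute gcd(30, 33).
gcd(30, 33) = 3

Step 2: Check divisibility.
Does 3 divide 9? 9 = 3 x 3, so yes.

By the theorem on linear Diophantine equations, 30p + 33q = 9 has integer solutions if and only if gcd(30, 33) divides 9. Since 3 | 9, solutions exist.

Yes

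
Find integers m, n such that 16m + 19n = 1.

Step 1: Check solvability.
gcd(16, 19) = 1
Since 1 divides 1, solutions exist.

Step 2: Apply extended Euclidean algorithm to find gcd.
We find integers such that 16*x0 + 19*y0 = 1

Step 3: Scale the particular solution.
Multiply by 1/1 = 1:
m = 6, n = -5

Step 4: Verify.
16*(6) + 19*(-5) = 1 = 1 ✓

m = 6, n = -5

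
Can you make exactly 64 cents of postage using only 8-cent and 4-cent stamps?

We need non-negative x, y with 8x + 4y = 64.
gcd(8, 4) = 4 divides 64, so integer solutions exist.
Search for a non-negative one: x = 0 gives 4y = 64 - 0 = 64, so y = 16.
Check: 8·0 + 4·16 = 64 ✓

Yes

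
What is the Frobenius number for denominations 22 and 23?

For two coprime denominations a and b, the Frobenius number (largest value not representable as a non-negative combination) is ab - a - b.
Here gcd(22, 23) = 1, so they are coprime.
F(22, 23) = 22·23 - 22 - 23 = 506 - 45 = 461

461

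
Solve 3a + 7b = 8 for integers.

Step 1: Check solvability.
gcd(3, 7) = 1
Since 1 divides 8, solutions exist.

Step 2: Apply extended Euclidean algorithm to find gcd.
We find integers such that 3*x0 + 7*y0 = 1

Step 3: Scale the particular solution.
Multiply by 8/1 = 8:
a = -16, b = 8

Step 4: Verify.
3*(-16) + 7*(8) = 8 = 8 ✓

a = -16, b = 8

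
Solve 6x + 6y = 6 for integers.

Step 1: Check solvability.
gcd(6, 6) = 6
Since 6 divides 6, solutions exist.

Step 2: Apply extended Euclidean algorithm to find gcd.
We find integers such that 6*x0 + 6*y0 = 6

Step 3: Scale the particular solution.
Multiply by 6/6 = 1:
x = 0, y = 1

Step 4: Verify.
6*(0) + 6*(1) = 6 = 6 ✓

x = 0, y = 1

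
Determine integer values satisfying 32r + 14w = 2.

Step 1: Check solvability.
gcd(32, 14) = 2
Since 2 divides 2, solutions exist.

Step 2: Apply extended Euclidean algorithm to find gcd.
We find integers such that 32*x0 + 14*y0 = 2

Step 3: Scale the particular solution.
Multiply by 2/2 = 1:
r = -3, w = 7

Step 4: Verify.
32*(-3) + 14*(7) = 2 = 2 ✓

r = -3, w = 7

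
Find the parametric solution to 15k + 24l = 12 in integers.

Step 1: Compute gcd(15, 24) = 3.
Since 3 divides 12, solutions exist.

Step 2: Find a particular solution using extended Euclidean algorithm.
We get k₀ = -12, l₀ = 8.
Check: 15*-12 + 24*8 = 12 = 12 ✓

Step 3: Write the general solution.
k = -12 + (24/3)t = -12 + 8t
l = 8 - (15/3)t = 8 - 5t
for any integer t.

k = -12 + 8t, l = 8 - 5t for integer t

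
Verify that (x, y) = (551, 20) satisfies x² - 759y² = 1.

Compute x² = 551² = 303601
Compute 759y² = 759·20² = 759·400 = 303600
x² - 759y² = 303601 - 303600 = 1
Since this equals 1, (551, 20) is a solution.

Yes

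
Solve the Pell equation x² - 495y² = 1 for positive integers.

We seek the smallest positive integers (x, y) with x² - 495y² = 1, i.e., x² = 495y² + 1.
Try successive y values:
y = 1: x² = 495·1² + 1 = 496, not a perfect square
y = 2: x² = 495·2² + 1 = 1981, not a perfect square
y = 3: x² = 495·3² + 1 = 4456, not a perfect square
... continuing the search (or via continued fractions) ...
y = 4: x² = 495·4² + 1 = 7921, x = 89 ✓

Verify: 89² - 495·4² = 7921 - 7920 = 1 ✓

x = 89, y = 4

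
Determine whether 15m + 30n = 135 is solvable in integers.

Step 1: Compute gcd(15, 30).
gcd(15, 30) = 15

Step 2: Check divisibility.
Does 15 divide 135? 135 = 15 x 9, so yes.

By the theorem on linear Diophantine equations, 15m + 30n = 135 has integer solutions if and only if gcd(15, 30) divides 135. Since 15 | 135, solutions exist.

Yes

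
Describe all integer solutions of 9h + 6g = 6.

Step 1: Compute gcd(9, 6) = 3.
Since 3 divides 6, solutions exist.

Step 2: Find a particular solution using extended Euclidean algorithm.
We get h₀ = 2, g₀ = -2.
Check: 9*2 + 6*-2 = 6 = 6 ✓

Step 3: Write the general solution.
h = 2 + (6/3)t = 2 + 2t
g = -2 - (9/3)t = -2 - 3t
for any integer t.

h = 2 + 2t, g = -2 - 3t for integer t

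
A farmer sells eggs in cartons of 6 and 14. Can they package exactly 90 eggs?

We need non-negative a, b with 6a + 14b = 90.
gcd(6, 14) = 2 divides 90.
Try a = 1: 14b = 90 - 6 = 84, so b = 6.
One way: 1 cartons of 6 and 6 cartons of 14.

Yes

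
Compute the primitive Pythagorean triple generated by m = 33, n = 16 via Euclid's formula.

a = m² - n² = 1089 - 256 = 833
b = 2mn = 2·33·16 = 1056
c = m² + n² = 1089 + 256 = 1345
Verify: 833² + 1056² = 693889 + 1115136 = 1809025 = 1345² ✓

(833, 1056, 1345)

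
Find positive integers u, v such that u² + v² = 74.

Search for u with 74 - u² a perfect square.
u = 5: 74 - 5² = 74 - 25 = 49 = 7² ✓
So u = 5, v = 7.

u = 5, v = 7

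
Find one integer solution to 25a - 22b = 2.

Step 1: Check solvability.
gcd(25, 22) = 1
Since 1 divides 2, solutions exist.

Step 2: Apply extended Euclidean algorithm to find gcd.
We find integers such that 25*x0 + 22*y0 = 1

Step 3: Scale the particular solution.
Multiply by 2/1 = 2:
a = -14, b = -16

Step 4: Verify.
25*(-14) - 22*(-16) = 2 = 2 ✓

a = -14, b = -16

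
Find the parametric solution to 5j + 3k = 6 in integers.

Step 1: Compute gcd(5, 3) = 1.
Since 1 divides 6, solutions exist.

Step 2: Find a particular solution using extended Euclidean algorithm.
We get j₀ = -6, k₀ = 12.
Check: 5*-6 + 3*12 = 6 = 6 ✓

Step 3: Write the general solution.
j = -6 + (3/1)t = -6 + 3t
k = 12 - (5/1)t = 12 - 5t
for any integer t.

j = -6 + 3t, k = 12 - 5t for integer t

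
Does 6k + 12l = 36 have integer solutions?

Step 1: Compute gcd(6, 12).
gcd(6, 12) = 6

Step 2: Check divisibility.
Does 6 divide 36? 36 = 6 x 6, so yes.

By the theorem on linear Diophantine equations, 6k + 12l = 36 has integer solutions if and only if gcd(6, 12) divides 36. Since 6 | 36, solutions exist.

Yes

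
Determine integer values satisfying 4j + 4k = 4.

Step 1: Check solvability.
gcd(4, 4) = 4
Since 4 divides 4, solutions exist.

Step 2: Apply extended Euclidean algorithm to find gcd.
We find integers such that 4*x0 + 4*y0 = 4

Step 3: Scale the particular solution.
Multiply by 4/4 = 1:
j = 0, k = 1

Step 4: Verify.
4*(0) + 4*(1) = 4 = 4 ✓

j = 0, k = 1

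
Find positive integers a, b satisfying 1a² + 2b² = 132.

Try small values of a and check whether (132 - 1a²)/2 is a perfect square.
a = 10: 1·10² = 100, so 2b² = 132 - 100 = 32, giving b² = 16, b = 4.
Check: 1·10² + 2·4² = 100 + 32 = 132 ✓

a = 10, b = 4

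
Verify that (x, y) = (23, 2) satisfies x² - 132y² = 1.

Compute x² = 23² = 529
Compute 132y² = 132·2² = 132·4 = 528
x² - 132y² = 529 - 528 = 1
Since this equals 1, (23, 2) is a solution.

Yes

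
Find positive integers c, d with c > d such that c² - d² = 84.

Factor: c² - d² = (c+d)(c-d) = 84.
We need two factors of 84 with the same parity.
Use c+d = 42 and c-d = 2 (product 42·2 = 84).
Adding: 2c = 44, so c = 22.
Subtracting: 2d = 40, so d = 20.
Check: 22² - 20² = 484 - 400 = 84 ✓

c = 22, d = 20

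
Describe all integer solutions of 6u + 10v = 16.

Step 1: Compute gcd(6, 10) = 2.
Since 2 divides 16, solutions exist.

Step 2: Find a particular solution using extended Euclidean algorithm.
We get u₀ = 16, v₀ = -8.
Check: 6*16 + 10*-8 = 16 = 16 ✓

Step 3: Write the general solution.
u = 16 + (10/2)t = 16 + 5t
v = -8 - (6/2)t = -8 - 3t
for any integer t.

u = 16 + 5t, v = -8 - 3t for integer t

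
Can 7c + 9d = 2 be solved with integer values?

Step 1: Compute gcd(7, 9).
gcd(7, 9) = 1

Step 2: Check divisibility.
Does 1 divide 2? 2 = 1 x 2, so yes.

By the theorem on linear Diophantine equations, 7c + 9d = 2 has integer solutions if and only if gcd(7, 9) divides 2. Since 1 | 2, solutions exist.

Yes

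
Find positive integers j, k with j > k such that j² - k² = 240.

Factor: j² - k² = (j+k)(j-k) = 240.
We need two factors of 240 with the same parity.
Use j+k = 120 and j-k = 2 (product 120·2 = 240).
Adding: 2j = 122, so j = 61.
Subtracting: 2k = 118, so k = 59.
Check: 61² - 59² = 3721 - 3481 = 240 ✓

j = 61, k = 59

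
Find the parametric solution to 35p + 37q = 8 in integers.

Step 1: Compute gcd(35, 37) = 1.
Since 1 divides 8, solutions exist.

Step 2: Find a particular solution using extended Euclidean algorithm.
We get p₀ = 144, q₀ = -136.
Check: 35*144 + 37*-136 = 8 = 8 ✓

Step 3: Write the general solution.
p = 144 + (37/1)t = 144 + 37t
q = -136 - (35/1)t = -136 - 35t
for any integer t.

p = 144 + 37t, q = -136 - 35t for integer t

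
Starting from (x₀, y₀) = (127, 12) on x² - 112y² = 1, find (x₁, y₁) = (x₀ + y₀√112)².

Solutions to x² - Dy² = 1 are generated by powers of (x₀ + y₀√D).
The next solution satisfies x₁ + y₁√112 = (x₀ + y₀√112)², giving:
x₁ = x₀² + 112y₀² = 127² + 112·12² = 16129 + 16128 = 32257
y₁ = 2x₀y₀ = 2·127·12 = 3048

Verify: 32257² - 112·3048² = 1040514049 - 1040514048 = 1 ✓

x = 32257, y = 3048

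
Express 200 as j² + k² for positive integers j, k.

We need to find integers j, k > 0 such that j² + k² = 200.
Trying j = 2: k² = 200 - 2² = 200 - 4 = 196
k = 14
Check: 2² + 14² = 4 + 196 = 200 ✓

200 = 2² + 14²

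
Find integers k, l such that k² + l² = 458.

We need to find integers k, l > 0 such that k² + l² = 458.
Trying k = 13: l² = 458 - 13² = 458 - 169 = 289
l = 17
Check: 13² + 17² = 169 + 289 = 458 ✓

458 = 13² + 17²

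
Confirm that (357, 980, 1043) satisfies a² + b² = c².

Compute a² + b² = 357² + 980² = 127449 + 960400 = 1087849
Compute c² = 1043² = 1087849
Since 1087849 = 1087849, confirmed.

Yes, it is a Pythagorean triple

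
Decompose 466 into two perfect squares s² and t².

We need to find integers s, t > 0 such that s² + t² = 466.
Trying s = 5: t² = 466 - 5² = 466 - 25 = 441
t = 21
Check: 5² + 21² = 25 + 441 = 466 ✓

466 = 5² + 21²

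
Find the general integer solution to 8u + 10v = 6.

Step 1: Compute gcd(8, 10) = 2.
Since 2 divides 6, solutions exist.

Step 2: Find a particular solution using extended Euclidean algorithm.
We get u₀ = -3, v₀ = 3.
Check: 8*-3 + 10*3 = 6 = 6 ✓

Step 3: Write the general solution.
u = -3 + (10/2)t = -3 + 5t
v = 3 - (8/2)t = 3 - 4t
for any integer t.

u = -3 + 5t, v = 3 - 4t for integer t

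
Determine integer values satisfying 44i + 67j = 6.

Step 1: Check solvability.
gcd(44, 67) = 1
Since 1 divides 6, solutions exist.

Step 2: Apply extended Euclidean algorithm to find gcd.
We find integers such that 44*x0 + 67*y0 = 1

Step 3: Scale the particular solution.
Multiply by 6/1 = 6:
i = 192, j = -126

Step 4: Verify.
44*(192) + 67*(-126) = 6 = 6 ✓

i = 192, j = -126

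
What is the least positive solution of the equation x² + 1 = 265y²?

We need x² = 265y² - 1. Try successive y:
y = 1: x² = 265·1² - 1 = 264, not a perfect square
y = 2: x² = 265·2² - 1 = 1059, not a perfect square
y = 3: x² = 265·3² - 1 = 2384, not a perfect square
...
y = 373: x² = 265·373² - 1 = 36869184 = 6072² ✓
Check: 6072² - 265·373² = 36869184 - 36869185 = -1 ✓

x = 6072, y = 373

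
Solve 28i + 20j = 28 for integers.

Step 1: Check solvability.
gcd(28, 20) = 4
Since 4 divides 28, solutions exist.

Step 2: Apply extended Euclidean algorithm to find gcd.
We find integers such that 28*x0 + 20*y0 = 4

Step 3: Scale the particular solution.
Multiply by 28/4 = 7:
i = -14, j = 21

Step 4: Verify.
28*(-14) + 20*(21) = 28 = 28 ✓

i = -14, j = 21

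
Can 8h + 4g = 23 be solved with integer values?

Step 1: Compute gcd(8, 4).
gcd(8, 4) = 4

Step 2: Check divisibility.
Does 4 divide 23? 23 = 4 x 5 + 3, so no.

By the theorem on linear Diophantine equations, 8h + 4g = 23 has integer solutions if and only if gcd(8, 4) divides 23. Since 4 does not divide 23, no solutions exist.

No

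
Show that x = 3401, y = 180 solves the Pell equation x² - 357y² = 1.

Compute x² = 3401² = 11566801
Compute 357y² = 357·180² = 357·32400 = 11566800
x² - 357y² = 11566801 - 11566800 = 1
Since this equals 1, (3401, 180) is a solution.

Yes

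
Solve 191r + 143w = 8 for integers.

Step 1: Check solvability.
gcd(191, 143) = 1
Since 1 divides 8, solutions exist.

Step 2: Apply extended Euclidean algorithm to find gcd.
We find integers such that 191*x0 + 143*y0 = 1

Step 3: Scale the particular solution.
Multiply by 8/1 = 8:
r = 24, w = -32

Step 4: Verify.
191*(24) + 143*(-32) = 8 = 8 ✓

r = 24, w = -32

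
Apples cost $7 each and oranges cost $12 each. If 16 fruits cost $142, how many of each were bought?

Let a = apples, o = oranges.
a + o = 16
7a + 12o = 142
Substitute o = 16 - a:
7a + 12(16 - a) = 142
(7 - 12)a = 142 - 192
-5a = -50
a = 10, o = 16 - 10 = 6

Apples: 10, Oranges: 6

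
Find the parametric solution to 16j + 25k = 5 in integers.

Step 1: Compute gcd(16, 25) = 1.
Since 1 divides 5, solutions exist.

Step 2: Find a particular solution using extended Euclidean algorithm.
We get j₀ = 55, k₀ = -35.
Check: 16*55 + 25*-35 = 5 = 5 ✓

Step 3: Write the general solution.
j = 55 + (25/1)t = 55 + 25t
k = -35 - (16/1)t = -35 - 16t
for any integer t.

j = 55 + 25t, k = -35 - 16t for integer t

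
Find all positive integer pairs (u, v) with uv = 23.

The positive divisors of 23 are: 1, 23.
Each divisor d gives the pair (d, 23/d):
(1, 23), (23, 1)

(1, 23), (23, 1)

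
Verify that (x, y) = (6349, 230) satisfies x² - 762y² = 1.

Compute x² = 6349² = 40309801
Compute 762y² = 762·230² = 762·52900 = 40309800
x² - 762y² = 40309801 - 40309800 = 1
Since this equals 1, (6349, 230) is a solution.

Yes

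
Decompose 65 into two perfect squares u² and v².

We need to find integers u, v > 0 such that u² + v² = 65.
Trying u = 1: v² = 65 - 1² = 65 - 1 = 64
v = 8
Check: 1² + 8² = 1 + 64 = 65 ✓

65 = 1² + 8²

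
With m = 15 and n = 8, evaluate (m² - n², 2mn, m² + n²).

a = m² - n² = 225 - 64 = 161
b = 2mn = 2·15·8 = 240
c = m² + n² = 225 + 64 = 289
Verify: 161² + 240² = 25921 + 57600 = 83521 = 289² ✓

(161, 240, 289)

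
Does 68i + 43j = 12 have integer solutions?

Step 1: Compute gcd(68, 43).
gcd(68, 43) = 1

Step 2: Check divisibility.
Does 1 divide 12? 12 = 1 x 12, so yes.

By the theorem on linear Diophantine equations, 68i + 43j = 12 has integer solutions if and only if gcd(68, 43) divides 12. Since 1 | 12, solutions exist.

Yes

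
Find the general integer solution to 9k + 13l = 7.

Step 1: Compute gcd(9, 13) = 1.
Since 1 divides 7, solutions exist.

Step 2: Find a particular solution using extended Euclidean algorithm.
We get k₀ = 21, l₀ = -14.
Check: 9*21 + 13*-14 = 7 = 7 ✓

Step 3: Write the general solution.
k = 21 + (13/1)t = 21 + 13t
l = -14 - (9/1)t = -14 - 9t
for any integer t.

k = 21 + 13t, l = -14 - 9t for integer t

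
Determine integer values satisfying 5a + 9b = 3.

Step 1: Check solvability.
gcd(5, 9) = 1
Since 1 divides 3, solutions exist.

Step 2: Apply extended Euclidean algorithm to find gcd.
We find integers such that 5*x0 + 9*y0 = 1

Step 3: Scale the particular solution.
Multiply by 3/1 = 3:
a = 6, b = -3

Step 4: Verify.
5*(6) + 9*(-3) = 3 = 3 ✓

a = 6, b = -3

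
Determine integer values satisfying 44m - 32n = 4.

Step 1: Check solvability.
gcd(44, 32) = 4
Since 4 divides 4, solutions exist.

Step 2: Apply extended Euclidean algorithm to find gcd.
We find integers such that 44*x0 + 32*y0 = 4

Step 3: Scale the particular solution.
Multiply by 4/4 = 1:
m = 3, n = 4

Step 4: Verify.
44*(3) - 32*(4) = 4 = 4 ✓

m = 3, n = 4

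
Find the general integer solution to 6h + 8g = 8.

Step 1: Compute gcd(6, 8) = 2.
Since 2 divides 8, solutions exist.

Step 2: Find a particular solution using extended Euclidean algorithm.
We get h₀ = -4, g₀ = 4.
Check: 6*-4 + 8*4 = 8 = 8 ✓

Step 3: Write the general solution.
h = -4 + (8/2)t = -4 + 4t
g = 4 - (6/2)t = 4 - 3t
for any integer t.

h = -4 + 4t, g = 4 - 3t for integer t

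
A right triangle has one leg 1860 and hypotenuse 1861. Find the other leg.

a² = c² - b² = 3463321 - 3459600 = 3721
a = 61

61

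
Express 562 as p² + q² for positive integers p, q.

We need to find integers p, q > 0 such that p² + q² = 562.
Trying p = 11: q² = 562 - 11² = 562 - 121 = 441
q = 21
Check: 11² + 21² = 121 + 441 = 562 ✓

562 = 11² + 21²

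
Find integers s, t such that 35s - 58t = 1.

Step 1: Check solvability.
gcd(35, 58) = 1
Since 1 divides 1, solutions exist.

Step 2: Apply extended Euclidean algorithm to find gcd.
We find integers such that 35*x0 + 58*y0 = 1

Step 3: Scale the particular solution.
Multiply by 1/1 = 1:
s = 5, t = 3

Step 4: Verify.
35*(5) - 58*(3) = 1 = 1 ✓

s = 5, t = 3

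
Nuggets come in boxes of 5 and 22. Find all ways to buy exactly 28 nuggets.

We need non-negative integers (x, y) with 5x + 22y = 28.
For each x in 0..5, check if 28 - 5x is a non-negative multiple of 22.
No x yields an integer y ≥ 0.

No solution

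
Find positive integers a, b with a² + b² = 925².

We need a² + b² = 925² = 855625.
Trying: 43² + 924² = 1849 + 853776 = 855625 ✓

(43, 924, 925)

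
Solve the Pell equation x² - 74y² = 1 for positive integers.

We seek the smallest positive integers (x, y) with x² - 74y² = 1, i.e., x² = 74y² + 1.
Try successive y values:
y = 1: x² = 74·1² + 1 = 75, not a perfect square
y = 2: x² = 74·2² + 1 = 297, not a perfect square
y = 3: x² = 74·3² + 1 = 667, not a perfect square
... continuing the search (or via continued fractions) ...
y = 430: x² = 74·430² + 1 = 13682601, x = 3699 ✓

Verify: 3699² - 74·430² = 13682601 - 13682600 = 1 ✓

x = 3699, y = 430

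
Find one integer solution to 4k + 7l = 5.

Step 1: Check solvability.
gcd(4, 7) = 1
Since 1 divides 5, solutions exist.

Step 2: Apply extended Euclidean algorithm to find gcd.
We find integers such that 4*x0 + 7*y0 = 1

Step 3: Scale the particular solution.
Multiply by 5/1 = 5:
k = 10, l = -5

Step 4: Verify.
4*(10) + 7*(-5) = 5 = 5 ✓

k = 10, l = -5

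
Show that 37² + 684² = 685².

Compute a² + b² = 37² + 684² = 1369 + 467856 = 469225
Compute c² = 685² = 469225
Since 469225 = 469225, confirmed.

Yes, it is a Pythagorean triple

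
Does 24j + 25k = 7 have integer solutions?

Step 1: Compute gcd(24, 25).
gcd(24, 25) = 1

Step 2: Check divisibility.
Does 1 divide 7? 7 = 1 x 7, so yes.

By the theorem on linear Diophantine equations, 24j + 25k = 7 has integer solutions if and only if gcd(24, 25) divides 7. Since 1 | 7, solutions exist.

Yes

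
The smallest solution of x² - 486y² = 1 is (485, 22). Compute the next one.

Solutions to x² - Dy² = 1 are generated by powers of (x₀ + y₀√D).
The next solution satisfies x₁ + y₁√486 = (x₀ + y₀√486)², giving:
x₁ = x₀² + 486y₀² = 485² + 486·22² = 235225 + 235224 = 470449
y₁ = 2x₀y₀ = 2·485·22 = 21340

Verify: 470449² - 486·21340² = 221322261601 - 221322261600 = 1 ✓

x = 470449, y = 21340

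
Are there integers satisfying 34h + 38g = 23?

Step 1: Compute gcd(34, 38).
gcd(34, 38) = 2

Step 2: Check divisibility.
Does 2 divide 23? 23 = 2 x 11 + 1, so no.

By the theorem on linear Diophantine equations, 34h + 38g = 23 has integer solutions if and only if gcd(34, 38) divides 23. Since 2 does not divide 23, no solutions exist.

No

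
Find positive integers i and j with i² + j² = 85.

We need to find integers i, j > 0 such that i² + j² = 85.
Trying i = 2: j² = 85 - 2² = 85 - 4 = 81
j = 9
Check: 2² + 9² = 4 + 81 = 85 ✓

85 = 2² + 9²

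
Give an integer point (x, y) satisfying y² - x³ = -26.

Try small integer x values and check whether x³ - 26 is a perfect square.
x = 3: x³ - 26 = 3³ - 26 = 27 - 26 = 1
Is 1 a perfect square? 1² = 1 ✓
So (x, y) = (3, 1) is a solution.

x = 3, y = 1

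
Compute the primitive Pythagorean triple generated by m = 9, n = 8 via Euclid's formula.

a = m² - n² = 9² - 8² = 81 - 64 = 17
b = 2mn = 2·9·8 = 144
c = m² + n² = 81 + 64 = 145
Verify: 17² + 144² = 289 + 20736 = 21025 = 145² ✓

(17, 144, 145)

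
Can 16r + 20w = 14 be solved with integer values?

Step 1: Compute gcd(16, 20).
gcd(16, 20) = 4

Step 2: Check divisibility.
Does 4 divide 14? 14 = 4 x 3 + 2, so no.

By the theorem on linear Diophantine equations, 16r + 20w = 14 has integer solutions if and only if gcd(16, 20) divides 14. Since 4 does not divide 14, no solutions exist.

No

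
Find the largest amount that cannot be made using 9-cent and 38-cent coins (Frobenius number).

For two coprime denominations a and b, the Frobenius number (largest value not representable as a non-negative combination) is ab - a - b.
Here gcd(9, 38) = 1, so they are coprime.
F(9, 38) = 9·38 - 9 - 38 = 342 - 47 = 295

295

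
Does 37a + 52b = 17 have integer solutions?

Step 1: Compute gcd(37, 52).
gcd(37, 52) = 1

Step 2: Check divisibility.
Does 1 divide 17? 17 = 1 x 17, so yes.

By the theorem on linear Diophantine equations, 37a + 52b = 17 has integer solutions if and only if gcd(37, 52) divides 17. Since 1 | 17, solutions exist.

Yes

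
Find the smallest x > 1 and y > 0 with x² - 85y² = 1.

We seek the smallest positive integers (x, y) with x² - 85y² = 1, i.e., x² = 85y² + 1.
Try successive y values:
y = 1: x² = 85·1² + 1 = 86, not a perfect square
y = 2: x² = 85·2² + 1 = 341, not a perfect square
y = 3: x² = 85·3² + 1 = 766, not a perfect square
... continuing the search (or via continued fractions) ...
y = 30996: x² = 85·30996² + 1 = 81663921361, x = 285769 ✓

Verify: 285769² - 85·30996² = 81663921361 - 81663921360 = 1 ✓

x = 285769, y = 30996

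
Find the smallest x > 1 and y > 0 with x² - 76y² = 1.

We seek the smallest positive integers (x, y) with x² - 76y² = 1, i.e., x² = 76y² + 1.
Try successive y values:
y = 1: x² = 76·1² + 1 = 77, not a perfect square
y = 2: x² = 76·2² + 1 = 305, not a perfect square
y = 3: x² = 76·3² + 1 = 685, not a perfect square
... continuing the search (or via continued fractions) ...
y = 6630: x² = 76·6630² + 1 = 3340724401, x = 57799 ✓

Verify: 57799² - 76·6630² = 3340724401 - 3340724400 = 1 ✓

x = 57799, y = 6630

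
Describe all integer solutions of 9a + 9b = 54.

Step 1: Compute gcd(9, 9) = 9.
Since 9 divides 54, solutions exist.

Step 2: Find a particular solution using extended Euclidean algorithm.
We get a₀ = 0, b₀ = 6.
Check: 9*0 + 9*6 = 54 = 54 ✓

Step 3: Write the general solution.
a = 0 + (9/9)t = 0 + 1t
b = 6 - (9/9)t = 6 - 1t
for any integer t.

a = 0 + 1t, b = 6 - 1t for integer t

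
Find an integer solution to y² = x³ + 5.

Try small integer x values and check whether x³ + 5 is a perfect square.
x = -1: x³ + 5 = -1³ + 5 = -1 + 5 = 4
Is 4 a perfect square? 2² = 4 ✓
So (x, y) = (-1, 2) is a solution.

x = -1, y = 2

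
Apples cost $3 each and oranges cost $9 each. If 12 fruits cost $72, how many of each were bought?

Let a = apples, o = oranges.
a + o = 12
3a + 9o = 72
Substitute o = 12 - a:
3a + 9(12 - a) = 72
(3 - 9)a = 72 - 108
-6a = -36
a = 6, o = 12 - 6 = 6

Apples: 6, Oranges: 6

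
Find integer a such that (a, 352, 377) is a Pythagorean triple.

a² = c² - b² = 377² - 352² = 142129 - 123904 = 18225
a = sqrt(18225) = 135

135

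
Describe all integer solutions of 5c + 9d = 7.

Step 1: Compute gcd(5, 9) = 1.
Since 1 divides 7, solutions exist.

Step 2: Find a particular solution using extended Euclidean algorithm.
We get c₀ = 14, d₀ = -7.
Check: 5*14 + 9*-7 = 7 = 7 ✓

Step 3: Write the general solution.
c = 14 + (9/1)t = 14 + 9t
d = -7 - (5/1)t = -7 - 5t
for any integer t.

c = 14 + 9t, d = -7 - 5t for integer t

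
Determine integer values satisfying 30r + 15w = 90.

Step 1: Check solvability.
gcd(30, 15) = 15
Since 15 divides 90, solutions exist.

Step 2: Apply extended Euclidean algorithm to find gcd.
We find integers such that 30*x0 + 15*y0 = 15

Step 3: Scale the particular solution.
Multiply by 90/15 = 6:
r = 0, w = 6

Step 4: Verify.
30*(0) + 15*(6) = 90 = 90 ✓

r = 0, w = 6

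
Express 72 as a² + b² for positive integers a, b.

We need to find integers a, b > 0 such that a² + b² = 72.
Trying a = 6: b² = 72 - 6² = 72 - 36 = 36
b = 6
Check: 6² + 6² = 36 + 36 = 72 ✓

72 = 6² + 6²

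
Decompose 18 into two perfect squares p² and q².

We need to find integers p, q > 0 such that p² + q² = 18.
Trying p = 3: q² = 18 - 3² = 18 - 9 = 9
q = 3
Check: 3² + 3² = 9 + 9 = 18 ✓

18 = 3² + 3²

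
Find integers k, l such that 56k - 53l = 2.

Step 1: Check solvability.
gcd(56, 53) = 1
Since 1 divides 2, solutions exist.

Step 2: Apply extended Euclidean algorithm to find gcd.
We find integers such that 56*x0 + 53*y0 = 1

Step 3: Scale the particular solution.
Multiply by 2/1 = 2:
k = 36, l = 38

Step 4: Verify.
56*(36) - 53*(38) = 2 = 2 ✓

k = 36, l = 38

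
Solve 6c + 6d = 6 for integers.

Step 1: Check solvability.
gcd(6, 6) = 6
Since 6 divides 6, solutions exist.

Step 2: Apply extended Euclidean algorithm to find gcd.
We find integers such that 6*x0 + 6*y0 = 6

Step 3: Scale the particular solution.
Multiply by 6/6 = 1:
c = 0, d = 1

Step 4: Verify.
6*(0) + 6*(1) = 6 = 6 ✓

c = 0, d = 1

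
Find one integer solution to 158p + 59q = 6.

Step 1: Check solvability.
gcd(158, 59) = 1
Since 1 divides 6, solutions exist.

Step 2: Apply extended Euclidean algorithm to find gcd.
We find integers such that 158*x0 + 59*y0 = 1

Step 3: Scale the particular solution.
Multiply by 6/1 = 6:
p = -168, q = 450

Step 4: Verify.
158*(-168) + 59*(450) = 6 = 6 ✓

p = -168, q = 450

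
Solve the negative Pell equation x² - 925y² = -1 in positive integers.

We need x² = 925y² - 1. Try successive y:
y = 1: x² = 925·1² - 1 = 924, not a perfect square
y = 2: x² = 925·2² - 1 = 3699, not a perfect square
y = 3: x² = 925·3² - 1 = 8324, not a perfect square
...
y = 29: x² = 925·29² - 1 = 777924 = 882² ✓
Check: 882² - 925·29² = 777924 - 777925 = -1 ✓

x = 882, y = 29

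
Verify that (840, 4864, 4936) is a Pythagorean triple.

Compute a² + b² = 840² + 4864² = 705600 + 23658496 = 24364096
Compute c² = 4936² = 24364096
Since 24364096 = 24364096, confirmed.

Yes, it is a Pythagorean triple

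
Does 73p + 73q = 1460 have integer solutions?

Step 1: Compute gcd(73, 73).
gcd(73, 73) = 73

Step 2: Check divisibility.
Does 73 divide 1460? 1460 = 73 x 20, so yes.

By the theorem on linear Diophantine equations, 73p + 73q = 1460 has integer solutions if and only if gcd(73, 73) divides 1460. Since 73 | 1460, solutions exist.

Yes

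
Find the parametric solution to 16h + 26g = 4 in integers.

Step 1: Compute gcd(16, 26) = 2.
Since 2 divides 4, solutions exist.

Step 2: Find a particular solution using extended Euclidean algorithm.
We get h₀ = 10, g₀ = -6.
Check: 16*10 + 26*-6 = 4 = 4 ✓

Step 3: Write the general solution.
h = 10 + (26/2)t = 10 + 13t
g = -6 - (16/2)t = -6 - 8t
for any integer t.

h = 10 + 13t, g = -6 - 8t for integer t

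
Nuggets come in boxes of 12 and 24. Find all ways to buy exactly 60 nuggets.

We need non-negative integers (x, y) with 12x + 24y = 60.
For each x in 0..5, check if 60 - 12x is a non-negative multiple of 24.
x = 1: 24y = 48, y = 2 ✓
x = 3: 24y = 24, y = 1 ✓
x = 5: 24y = 0, y = 0 ✓

(1 boxes of 12, 2 boxes of 24), (3 boxes of 12, 1 boxes of 24), (5 boxes of 12, 0 boxes of 24)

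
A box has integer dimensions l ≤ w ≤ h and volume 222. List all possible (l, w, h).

Iterate l from 1 to ⌊222^(1/3)⌋. For each l dividing 222, iterate w ≥ l with w dividing 222/l, and set h = 222/(l·w).
Triples found (5): (1×1×222), (1×2×111), (1×3×74), (1×6×37), (2×3×37)

(1×1×222), (1×2×111), (1×3×74), (1×6×37), (2×3×37)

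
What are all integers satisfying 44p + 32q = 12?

Step 1: Compute gcd(44, 32) = 4.
Since 4 divides 12, solutions exist.

Step 2: Find a particular solution using extended Euclidean algorithm.
We get p₀ = 9, q₀ = -12.
Check: 44*9 + 32*-12 = 12 = 12 ✓

Step 3: Write the general solution.
p = 9 + (32/4)t = 9 + 8t
q = -12 - (44/4)t = -12 - 11t
for any integer t.

p = 9 + 8t, q = -12 - 11t for integer t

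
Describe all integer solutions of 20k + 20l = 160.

Step 1: Compute gcd(20, 20) = 20.
Since 20 divides 160, solutions exist.

Step 2: Find a particular solution using extended Euclidean algorithm.
We get k₀ = 0, l₀ = 8.
Check: 20*0 + 20*8 = 160 = 160 ✓

Step 3: Write the general solution.
k = 0 + (20/20)t = 0 + 1t
l = 8 - (20/20)t = 8 - 1t
for any integer t.

k = 0 + 1t, l = 8 - 1t for integer t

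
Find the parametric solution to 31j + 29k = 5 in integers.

Step 1: Compute gcd(31, 29) = 1.
Since 1 divides 5, solutions exist.

Step 2: Find a particular solution using extended Euclidean algorithm.
We get j₀ = -70, k₀ = 75.
Check: 31*-70 + 29*75 = 5 = 5 ✓

Step 3: Write the general solution.
j = -70 + (29/1)t = -70 + 29t
k = 75 - (31/1)t = 75 - 31t
for any integer t.

j = -70 + 29t, k = 75 - 31t for integer t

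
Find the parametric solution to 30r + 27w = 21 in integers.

Step 1: Compute gcd(30, 27) = 3.
Since 3 divides 21, solutions exist.

Step 2: Find a particular solution using extended Euclidean algorithm.
We get r₀ = 7, w₀ = -7.
Check: 30*7 + 27*-7 = 21 = 21 ✓

Step 3: Write the general solution.
r = 7 + (27/3)t = 7 + 9t
w = -7 - (30/3)t = -7 - 10t
for any integer t.

r = 7 + 9t, w = -7 - 10t for integer t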